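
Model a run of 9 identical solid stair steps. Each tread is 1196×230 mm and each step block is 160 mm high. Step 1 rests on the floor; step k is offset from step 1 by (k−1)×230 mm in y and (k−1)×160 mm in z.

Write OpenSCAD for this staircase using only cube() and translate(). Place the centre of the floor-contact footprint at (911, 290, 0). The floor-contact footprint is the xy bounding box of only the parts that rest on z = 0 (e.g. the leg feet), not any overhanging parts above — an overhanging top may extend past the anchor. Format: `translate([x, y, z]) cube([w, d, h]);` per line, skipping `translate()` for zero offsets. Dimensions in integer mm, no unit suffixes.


translate([313, 175, 0]) cube([1196, 230, 160]);
translate([313, 405, 160]) cube([1196, 230, 160]);
translate([313, 635, 320]) cube([1196, 230, 160]);
translate([313, 865, 480]) cube([1196, 230, 160]);
translate([313, 1095, 640]) cube([1196, 230, 160]);
translate([313, 1325, 800]) cube([1196, 230, 160]);
translate([313, 1555, 960]) cube([1196, 230, 160]);
translate([313, 1785, 1120]) cube([1196, 230, 160]);
translate([313, 2015, 1280]) cube([1196, 230, 160]);


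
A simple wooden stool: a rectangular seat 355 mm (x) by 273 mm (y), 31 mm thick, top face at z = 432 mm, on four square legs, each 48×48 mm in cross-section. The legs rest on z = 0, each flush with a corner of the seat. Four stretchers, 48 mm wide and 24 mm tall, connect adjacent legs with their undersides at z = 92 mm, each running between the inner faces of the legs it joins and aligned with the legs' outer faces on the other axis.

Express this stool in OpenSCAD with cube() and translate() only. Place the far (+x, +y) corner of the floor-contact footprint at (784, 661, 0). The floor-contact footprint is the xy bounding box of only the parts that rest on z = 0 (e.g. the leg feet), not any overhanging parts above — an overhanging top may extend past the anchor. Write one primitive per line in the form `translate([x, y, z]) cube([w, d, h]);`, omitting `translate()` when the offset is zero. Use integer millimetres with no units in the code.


translate([429, 388, 401]) cube([355, 273, 31]);
translate([429, 388, 0]) cube([48, 48, 401]);
translate([736, 388, 0]) cube([48, 48, 401]);
translate([429, 613, 0]) cube([48, 48, 401]);
translate([736, 613, 0]) cube([48, 48, 401]);
translate([477, 388, 92]) cube([259, 48, 24]);
translate([477, 613, 92]) cube([259, 48, 24]);
translate([429, 436, 92]) cube([48, 177, 24]);
translate([736, 436, 92]) cube([48, 177, 24]);


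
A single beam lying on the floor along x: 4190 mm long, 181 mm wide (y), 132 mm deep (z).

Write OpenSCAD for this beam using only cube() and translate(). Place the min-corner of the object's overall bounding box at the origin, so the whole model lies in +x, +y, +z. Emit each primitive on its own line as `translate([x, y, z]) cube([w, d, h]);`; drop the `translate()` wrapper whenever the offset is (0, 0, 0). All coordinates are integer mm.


cube([4190, 181, 132]);


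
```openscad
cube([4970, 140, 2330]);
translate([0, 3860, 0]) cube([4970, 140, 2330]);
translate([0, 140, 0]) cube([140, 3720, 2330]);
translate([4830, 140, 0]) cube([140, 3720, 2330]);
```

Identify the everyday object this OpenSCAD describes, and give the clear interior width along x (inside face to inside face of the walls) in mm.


A house (or room) frame. The interior width is 4690 mm.

Four 2330 mm walls enclosing a rectangle with no floor or roof — a room or house frame. Outside width is 4970 mm and wall thickness is 140 mm, so the interior width is 4970 − 2 × 140 = 4690 mm.


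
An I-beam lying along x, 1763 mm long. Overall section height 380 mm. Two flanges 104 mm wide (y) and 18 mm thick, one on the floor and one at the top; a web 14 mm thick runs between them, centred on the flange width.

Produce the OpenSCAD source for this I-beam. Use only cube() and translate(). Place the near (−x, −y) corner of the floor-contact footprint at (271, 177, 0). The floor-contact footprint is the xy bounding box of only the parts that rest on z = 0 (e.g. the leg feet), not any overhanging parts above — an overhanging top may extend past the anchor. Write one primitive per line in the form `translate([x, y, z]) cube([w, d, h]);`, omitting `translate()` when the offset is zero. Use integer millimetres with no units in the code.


translate([271, 177, 0]) cube([1763, 104, 18]);
translate([271, 222, 18]) cube([1763, 14, 344]);
translate([271, 177, 362]) cube([1763, 104, 18]);


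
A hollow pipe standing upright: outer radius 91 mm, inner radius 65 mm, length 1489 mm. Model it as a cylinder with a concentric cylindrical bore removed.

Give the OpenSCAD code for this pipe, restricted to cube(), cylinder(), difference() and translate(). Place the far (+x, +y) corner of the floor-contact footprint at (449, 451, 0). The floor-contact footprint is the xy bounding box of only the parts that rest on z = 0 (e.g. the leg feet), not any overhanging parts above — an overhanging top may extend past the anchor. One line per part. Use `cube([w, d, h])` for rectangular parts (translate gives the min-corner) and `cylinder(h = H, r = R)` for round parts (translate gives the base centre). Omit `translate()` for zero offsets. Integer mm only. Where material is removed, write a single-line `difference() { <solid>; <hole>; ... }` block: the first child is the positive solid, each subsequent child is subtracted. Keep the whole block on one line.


difference() { translate([358, 360, 0]) cylinder(h = 1489, r = 91); translate([358, 360, 0]) cylinder(h = 1489, r = 65); }


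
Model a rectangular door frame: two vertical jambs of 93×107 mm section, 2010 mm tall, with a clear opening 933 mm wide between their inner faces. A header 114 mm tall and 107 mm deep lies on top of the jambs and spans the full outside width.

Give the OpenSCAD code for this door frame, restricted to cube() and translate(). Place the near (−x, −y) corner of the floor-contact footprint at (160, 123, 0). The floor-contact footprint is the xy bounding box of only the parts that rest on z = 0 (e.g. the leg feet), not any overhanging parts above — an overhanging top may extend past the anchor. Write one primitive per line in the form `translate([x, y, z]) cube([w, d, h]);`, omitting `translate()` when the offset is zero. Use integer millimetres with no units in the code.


translate([160, 123, 0]) cube([93, 107, 2010]);
translate([1186, 123, 0]) cube([93, 107, 2010]);
translate([160, 123, 2010]) cube([1119, 107, 114]);


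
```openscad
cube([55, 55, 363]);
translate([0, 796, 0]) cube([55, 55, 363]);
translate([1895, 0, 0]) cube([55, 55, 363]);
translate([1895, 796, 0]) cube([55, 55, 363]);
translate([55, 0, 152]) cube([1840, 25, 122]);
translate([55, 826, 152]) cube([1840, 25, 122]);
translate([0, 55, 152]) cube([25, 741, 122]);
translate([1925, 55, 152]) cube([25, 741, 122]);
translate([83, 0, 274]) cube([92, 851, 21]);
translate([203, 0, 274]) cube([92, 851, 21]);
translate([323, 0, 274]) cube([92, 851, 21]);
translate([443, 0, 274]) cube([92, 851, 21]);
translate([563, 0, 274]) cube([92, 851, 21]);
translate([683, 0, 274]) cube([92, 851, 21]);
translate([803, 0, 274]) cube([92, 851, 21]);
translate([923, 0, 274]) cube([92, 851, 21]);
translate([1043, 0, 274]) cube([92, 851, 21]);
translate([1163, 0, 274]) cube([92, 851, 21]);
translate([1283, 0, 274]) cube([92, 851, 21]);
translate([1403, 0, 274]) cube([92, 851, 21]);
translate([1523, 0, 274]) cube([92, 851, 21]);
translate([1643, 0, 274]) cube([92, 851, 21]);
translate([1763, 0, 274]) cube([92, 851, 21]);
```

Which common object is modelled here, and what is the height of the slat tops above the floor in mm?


A bed frame. The slat-top height is 295 mm.

Four posts, four rails, and a row of slats — a bed frame. Slats sit on the rails at z = 152 + 122 = 274; with slat thickness 21, the top is 295 mm.


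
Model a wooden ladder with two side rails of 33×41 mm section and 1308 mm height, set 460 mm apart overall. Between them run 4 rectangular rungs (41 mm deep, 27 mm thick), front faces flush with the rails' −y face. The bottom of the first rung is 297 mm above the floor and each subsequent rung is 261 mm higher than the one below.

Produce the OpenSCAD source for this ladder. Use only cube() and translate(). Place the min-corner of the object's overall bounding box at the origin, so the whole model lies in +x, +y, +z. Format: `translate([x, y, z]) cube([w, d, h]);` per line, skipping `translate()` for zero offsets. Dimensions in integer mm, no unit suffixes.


// rung span = 460 - 2*33 = 394
// rung[k] z = 297 + k*261
cube([33, 41, 1308]);
translate([427, 0, 0]) cube([33, 41, 1308]);
translate([33, 0, 297]) cube([394, 41, 27]);
translate([33, 0, 558]) cube([394, 41, 27]);
translate([33, 0, 819]) cube([394, 41, 27]);
translate([33, 0, 1080]) cube([394, 41, 27]);


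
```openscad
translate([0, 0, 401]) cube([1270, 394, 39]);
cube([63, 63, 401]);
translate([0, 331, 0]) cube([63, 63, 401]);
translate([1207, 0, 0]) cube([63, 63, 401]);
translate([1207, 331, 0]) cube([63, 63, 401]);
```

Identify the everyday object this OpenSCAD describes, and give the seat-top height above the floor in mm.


A bench. The seat-top height is 440 mm.

A long slab on four corner posts — a bench. The slab sits at z = 401 with thickness 39, so the top is 401 + 39 = 440 mm.


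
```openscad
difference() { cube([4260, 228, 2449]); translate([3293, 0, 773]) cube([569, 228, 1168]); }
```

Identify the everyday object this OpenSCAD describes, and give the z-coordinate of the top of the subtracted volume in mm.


A wall with a window opening. The window head height is 1941 mm.

A wall with a rectangular opening subtracted — a window. Sill at z = 773, opening 1168 mm tall, so the head is at 773 + 1168 = 1941 mm.


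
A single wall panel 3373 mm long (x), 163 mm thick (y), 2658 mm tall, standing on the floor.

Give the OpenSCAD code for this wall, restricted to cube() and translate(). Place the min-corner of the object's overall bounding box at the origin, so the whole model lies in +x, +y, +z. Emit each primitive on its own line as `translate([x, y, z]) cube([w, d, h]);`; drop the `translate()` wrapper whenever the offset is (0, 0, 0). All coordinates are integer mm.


cube([3373, 163, 2658]);


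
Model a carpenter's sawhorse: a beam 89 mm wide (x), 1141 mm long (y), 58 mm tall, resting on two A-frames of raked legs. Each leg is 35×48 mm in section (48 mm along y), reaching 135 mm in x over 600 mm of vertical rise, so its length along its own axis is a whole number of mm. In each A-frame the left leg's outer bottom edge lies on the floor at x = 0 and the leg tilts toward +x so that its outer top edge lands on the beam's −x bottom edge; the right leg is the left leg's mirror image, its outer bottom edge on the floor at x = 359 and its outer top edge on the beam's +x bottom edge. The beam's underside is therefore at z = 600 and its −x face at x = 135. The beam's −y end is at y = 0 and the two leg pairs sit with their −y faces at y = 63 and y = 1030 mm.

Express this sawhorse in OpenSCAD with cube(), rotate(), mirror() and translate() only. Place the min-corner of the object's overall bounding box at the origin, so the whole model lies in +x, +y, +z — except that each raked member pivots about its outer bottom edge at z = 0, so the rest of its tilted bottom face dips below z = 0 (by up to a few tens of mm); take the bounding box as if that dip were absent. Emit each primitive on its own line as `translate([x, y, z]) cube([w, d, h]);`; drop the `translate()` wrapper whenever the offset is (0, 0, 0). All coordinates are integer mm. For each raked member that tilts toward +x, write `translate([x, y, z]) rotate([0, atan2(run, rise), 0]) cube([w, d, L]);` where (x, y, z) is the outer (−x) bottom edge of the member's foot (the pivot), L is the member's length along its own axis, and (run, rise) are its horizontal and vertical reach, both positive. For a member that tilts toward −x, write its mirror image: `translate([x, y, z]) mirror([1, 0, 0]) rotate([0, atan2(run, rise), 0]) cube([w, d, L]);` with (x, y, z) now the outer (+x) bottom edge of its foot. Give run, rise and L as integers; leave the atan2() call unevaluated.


translate([135, 0, 600]) cube([89, 1141, 58]);
translate([0, 63, 0]) rotate([0, atan2(135, 600), 0]) cube([35, 48, 615]);
translate([359, 63, 0]) mirror([1, 0, 0]) rotate([0, atan2(135, 600), 0]) cube([35, 48, 615]);
translate([0, 1030, 0]) rotate([0, atan2(135, 600), 0]) cube([35, 48, 615]);
translate([359, 1030, 0]) mirror([1, 0, 0]) rotate([0, atan2(135, 600), 0]) cube([35, 48, 615]);


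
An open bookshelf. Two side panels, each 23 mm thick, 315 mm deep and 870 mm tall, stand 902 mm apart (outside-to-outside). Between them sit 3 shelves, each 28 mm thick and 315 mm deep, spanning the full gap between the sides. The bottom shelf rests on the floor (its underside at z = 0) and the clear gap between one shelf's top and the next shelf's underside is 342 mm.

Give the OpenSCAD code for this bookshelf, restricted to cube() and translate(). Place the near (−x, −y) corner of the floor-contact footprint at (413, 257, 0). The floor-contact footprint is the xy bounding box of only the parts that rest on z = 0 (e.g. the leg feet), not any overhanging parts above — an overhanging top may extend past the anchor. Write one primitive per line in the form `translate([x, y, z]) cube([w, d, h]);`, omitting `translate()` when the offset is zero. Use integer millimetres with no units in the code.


translate([413, 257, 0]) cube([23, 315, 870]);
translate([1292, 257, 0]) cube([23, 315, 870]);
translate([436, 257, 0]) cube([856, 315, 28]);
translate([436, 257, 370]) cube([856, 315, 28]);
translate([436, 257, 740]) cube([856, 315, 28]);


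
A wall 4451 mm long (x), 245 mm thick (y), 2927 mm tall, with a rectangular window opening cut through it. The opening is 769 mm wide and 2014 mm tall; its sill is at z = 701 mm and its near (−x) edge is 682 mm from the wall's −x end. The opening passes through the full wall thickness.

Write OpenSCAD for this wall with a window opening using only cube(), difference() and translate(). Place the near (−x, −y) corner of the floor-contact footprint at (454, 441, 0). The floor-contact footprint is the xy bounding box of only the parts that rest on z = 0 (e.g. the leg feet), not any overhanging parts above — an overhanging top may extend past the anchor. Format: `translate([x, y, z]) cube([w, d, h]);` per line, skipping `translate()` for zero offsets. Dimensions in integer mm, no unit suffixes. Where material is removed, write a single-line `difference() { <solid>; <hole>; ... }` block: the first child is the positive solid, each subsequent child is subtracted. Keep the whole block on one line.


difference() { translate([454, 441, 0]) cube([4451, 245, 2927]); translate([1136, 441, 701]) cube([769, 245, 2014]); }


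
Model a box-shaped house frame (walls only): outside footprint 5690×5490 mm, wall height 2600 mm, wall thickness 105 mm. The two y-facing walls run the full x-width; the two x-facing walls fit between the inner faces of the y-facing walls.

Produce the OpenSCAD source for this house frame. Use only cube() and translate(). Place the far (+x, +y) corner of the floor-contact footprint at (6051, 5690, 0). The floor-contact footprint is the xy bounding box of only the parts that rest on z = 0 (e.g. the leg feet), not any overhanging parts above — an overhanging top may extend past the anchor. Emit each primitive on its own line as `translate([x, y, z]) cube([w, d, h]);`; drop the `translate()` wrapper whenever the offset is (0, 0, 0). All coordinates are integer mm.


translate([361, 200, 0]) cube([5690, 105, 2600]);
translate([361, 5585, 0]) cube([5690, 105, 2600]);
translate([361, 305, 0]) cube([105, 5280, 2600]);
translate([5946, 305, 0]) cube([105, 5280, 2600]);


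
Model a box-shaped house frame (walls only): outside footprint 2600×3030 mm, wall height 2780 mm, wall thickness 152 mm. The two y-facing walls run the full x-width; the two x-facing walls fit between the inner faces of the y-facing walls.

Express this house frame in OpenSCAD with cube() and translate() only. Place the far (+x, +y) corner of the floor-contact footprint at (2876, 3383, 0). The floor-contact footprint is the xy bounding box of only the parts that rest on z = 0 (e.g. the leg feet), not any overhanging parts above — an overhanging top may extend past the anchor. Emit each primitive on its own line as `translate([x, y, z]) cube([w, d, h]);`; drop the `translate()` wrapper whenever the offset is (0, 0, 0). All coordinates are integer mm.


translate([276, 353, 0]) cube([2600, 152, 2780]);
translate([276, 3231, 0]) cube([2600, 152, 2780]);
translate([276, 505, 0]) cube([152, 2726, 2780]);
translate([2724, 505, 0]) cube([152, 2726, 2780]);


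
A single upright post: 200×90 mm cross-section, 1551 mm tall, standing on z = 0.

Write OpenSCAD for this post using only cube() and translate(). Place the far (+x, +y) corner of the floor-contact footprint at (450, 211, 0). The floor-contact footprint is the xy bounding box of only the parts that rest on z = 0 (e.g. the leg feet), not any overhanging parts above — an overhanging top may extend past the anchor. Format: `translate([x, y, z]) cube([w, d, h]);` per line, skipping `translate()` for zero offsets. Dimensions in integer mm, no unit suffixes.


translate([250, 121, 0]) cube([200, 90, 1551]);


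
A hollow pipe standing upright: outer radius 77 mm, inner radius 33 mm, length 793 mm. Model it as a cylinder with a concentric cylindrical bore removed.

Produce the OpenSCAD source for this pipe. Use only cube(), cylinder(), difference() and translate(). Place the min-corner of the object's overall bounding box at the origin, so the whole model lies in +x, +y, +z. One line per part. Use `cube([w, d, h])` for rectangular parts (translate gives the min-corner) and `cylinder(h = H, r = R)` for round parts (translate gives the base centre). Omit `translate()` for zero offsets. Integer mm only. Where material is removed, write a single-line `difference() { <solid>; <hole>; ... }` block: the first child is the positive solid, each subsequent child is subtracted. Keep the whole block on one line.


difference() { translate([77, 77, 0]) cylinder(h = 793, r = 77); translate([77, 77, 0]) cylinder(h = 793, r = 33); }


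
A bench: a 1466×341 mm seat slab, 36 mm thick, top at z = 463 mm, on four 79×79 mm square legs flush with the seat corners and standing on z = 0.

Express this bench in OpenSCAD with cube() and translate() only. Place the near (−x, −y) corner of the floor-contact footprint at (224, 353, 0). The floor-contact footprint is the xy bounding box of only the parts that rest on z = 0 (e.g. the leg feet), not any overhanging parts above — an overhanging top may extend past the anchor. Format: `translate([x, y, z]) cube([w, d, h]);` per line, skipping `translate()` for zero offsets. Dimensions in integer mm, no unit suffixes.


translate([224, 353, 427]) cube([1466, 341, 36]);
translate([224, 353, 0]) cube([79, 79, 427]);
translate([224, 615, 0]) cube([79, 79, 427]);
translate([1611, 353, 0]) cube([79, 79, 427]);
translate([1611, 615, 0]) cube([79, 79, 427]);


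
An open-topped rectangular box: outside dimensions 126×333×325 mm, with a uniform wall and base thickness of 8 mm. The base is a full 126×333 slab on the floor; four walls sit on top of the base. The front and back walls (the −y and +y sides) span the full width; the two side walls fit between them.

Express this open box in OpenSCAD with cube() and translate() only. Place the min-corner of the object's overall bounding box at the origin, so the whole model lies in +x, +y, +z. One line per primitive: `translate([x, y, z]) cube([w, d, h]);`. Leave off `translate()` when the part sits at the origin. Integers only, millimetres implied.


cube([126, 333, 8]);
translate([0, 0, 8]) cube([126, 8, 317]);
translate([0, 325, 8]) cube([126, 8, 317]);
translate([0, 8, 8]) cube([8, 317, 317]);
translate([118, 8, 8]) cube([8, 317, 317]);


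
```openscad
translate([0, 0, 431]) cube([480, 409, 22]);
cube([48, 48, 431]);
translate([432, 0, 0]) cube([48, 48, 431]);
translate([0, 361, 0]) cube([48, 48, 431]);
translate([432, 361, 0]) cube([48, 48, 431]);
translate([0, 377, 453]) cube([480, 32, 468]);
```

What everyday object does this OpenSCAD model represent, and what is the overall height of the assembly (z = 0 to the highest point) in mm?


A chair. The overall height is 921 mm.

A slab on four corner posts with a tall panel at the back — a chair. The seat slab sits at z = 431 with thickness 22, and the 468 mm backrest starts at the seat top, so the overall height is 431 + 22 + 468 = 921 mm.


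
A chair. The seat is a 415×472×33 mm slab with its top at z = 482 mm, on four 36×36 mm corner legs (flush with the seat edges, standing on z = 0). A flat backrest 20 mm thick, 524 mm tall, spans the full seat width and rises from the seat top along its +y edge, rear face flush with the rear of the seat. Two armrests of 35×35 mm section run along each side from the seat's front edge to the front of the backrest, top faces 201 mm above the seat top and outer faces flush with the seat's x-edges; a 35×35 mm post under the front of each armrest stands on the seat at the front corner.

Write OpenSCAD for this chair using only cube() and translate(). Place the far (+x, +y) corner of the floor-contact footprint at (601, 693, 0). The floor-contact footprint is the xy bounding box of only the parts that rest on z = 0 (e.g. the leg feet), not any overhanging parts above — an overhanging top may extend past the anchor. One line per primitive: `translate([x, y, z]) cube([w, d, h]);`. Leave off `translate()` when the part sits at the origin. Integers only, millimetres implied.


// leg_h = 482 - 33 = 449
// arm post h = 201 - 35 = 166
translate([186, 221, 449]) cube([415, 472, 33]);
translate([186, 221, 0]) cube([36, 36, 449]);
translate([565, 221, 0]) cube([36, 36, 449]);
translate([186, 657, 0]) cube([36, 36, 449]);
translate([565, 657, 0]) cube([36, 36, 449]);
translate([186, 673, 482]) cube([415, 20, 524]);
translate([186, 221, 648]) cube([35, 452, 35]);
translate([566, 221, 648]) cube([35, 452, 35]);
translate([186, 221, 482]) cube([35, 35, 166]);
translate([566, 221, 482]) cube([35, 35, 166]);


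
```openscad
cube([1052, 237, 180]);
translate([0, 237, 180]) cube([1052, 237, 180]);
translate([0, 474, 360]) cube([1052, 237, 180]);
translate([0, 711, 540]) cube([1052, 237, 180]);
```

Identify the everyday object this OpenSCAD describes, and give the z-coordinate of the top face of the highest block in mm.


A staircase. The total rise is 720 mm.

4 identical blocks, each offset up and back from the previous — a staircase. Each step is 180 mm tall and there are 4 of them, so the total rise is 4 × 180 = 720 mm.


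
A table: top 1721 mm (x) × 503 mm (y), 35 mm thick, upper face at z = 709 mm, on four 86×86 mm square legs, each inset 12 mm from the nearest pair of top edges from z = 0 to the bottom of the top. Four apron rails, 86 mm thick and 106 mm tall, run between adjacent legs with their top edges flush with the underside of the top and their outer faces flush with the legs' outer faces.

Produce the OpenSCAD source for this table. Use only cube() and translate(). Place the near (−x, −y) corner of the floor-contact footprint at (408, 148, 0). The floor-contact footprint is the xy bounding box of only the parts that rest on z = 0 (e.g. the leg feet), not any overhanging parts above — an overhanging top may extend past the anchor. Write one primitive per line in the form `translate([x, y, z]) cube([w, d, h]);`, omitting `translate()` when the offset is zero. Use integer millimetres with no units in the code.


translate([396, 136, 674]) cube([1721, 503, 35]);
translate([408, 148, 0]) cube([86, 86, 674]);
translate([2019, 148, 0]) cube([86, 86, 674]);
translate([408, 541, 0]) cube([86, 86, 674]);
translate([2019, 541, 0]) cube([86, 86, 674]);
translate([494, 148, 568]) cube([1525, 86, 106]);
translate([494, 541, 568]) cube([1525, 86, 106]);
translate([408, 234, 568]) cube([86, 307, 106]);
translate([2019, 234, 568]) cube([86, 307, 106]);


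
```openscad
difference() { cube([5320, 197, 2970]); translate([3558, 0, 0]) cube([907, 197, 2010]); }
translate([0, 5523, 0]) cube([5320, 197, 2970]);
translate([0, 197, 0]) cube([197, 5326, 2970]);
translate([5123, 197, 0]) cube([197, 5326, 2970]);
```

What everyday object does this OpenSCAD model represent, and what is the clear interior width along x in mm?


A single room. The interior width is 4926 mm.

Four walls enclosing a rectangle with a door in the front wall — a room. Outside width 5320 minus two 197 mm walls gives 4926 mm.


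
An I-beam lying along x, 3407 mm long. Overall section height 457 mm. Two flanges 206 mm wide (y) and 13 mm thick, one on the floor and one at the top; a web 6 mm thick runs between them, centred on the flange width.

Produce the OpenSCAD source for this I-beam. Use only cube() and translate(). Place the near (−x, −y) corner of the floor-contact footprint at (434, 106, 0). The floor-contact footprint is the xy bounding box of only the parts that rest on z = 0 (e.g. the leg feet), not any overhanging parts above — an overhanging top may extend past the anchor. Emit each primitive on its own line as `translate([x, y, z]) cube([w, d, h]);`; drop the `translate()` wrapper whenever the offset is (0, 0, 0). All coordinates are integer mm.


translate([434, 106, 0]) cube([3407, 206, 13]);
translate([434, 206, 13]) cube([3407, 6, 431]);
translate([434, 106, 444]) cube([3407, 206, 13]);


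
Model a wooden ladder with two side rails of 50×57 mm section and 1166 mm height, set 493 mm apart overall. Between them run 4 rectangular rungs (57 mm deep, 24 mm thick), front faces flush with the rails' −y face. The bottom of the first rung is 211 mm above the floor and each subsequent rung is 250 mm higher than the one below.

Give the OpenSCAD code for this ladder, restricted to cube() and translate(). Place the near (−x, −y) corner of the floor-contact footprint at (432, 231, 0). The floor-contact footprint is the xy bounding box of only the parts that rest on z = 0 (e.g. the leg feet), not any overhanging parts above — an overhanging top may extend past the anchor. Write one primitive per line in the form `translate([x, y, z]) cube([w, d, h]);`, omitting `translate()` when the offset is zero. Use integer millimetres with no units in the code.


translate([432, 231, 0]) cube([50, 57, 1166]);
translate([875, 231, 0]) cube([50, 57, 1166]);
translate([482, 231, 211]) cube([393, 57, 24]);
translate([482, 231, 461]) cube([393, 57, 24]);
translate([482, 231, 711]) cube([393, 57, 24]);
translate([482, 231, 961]) cube([393, 57, 24]);


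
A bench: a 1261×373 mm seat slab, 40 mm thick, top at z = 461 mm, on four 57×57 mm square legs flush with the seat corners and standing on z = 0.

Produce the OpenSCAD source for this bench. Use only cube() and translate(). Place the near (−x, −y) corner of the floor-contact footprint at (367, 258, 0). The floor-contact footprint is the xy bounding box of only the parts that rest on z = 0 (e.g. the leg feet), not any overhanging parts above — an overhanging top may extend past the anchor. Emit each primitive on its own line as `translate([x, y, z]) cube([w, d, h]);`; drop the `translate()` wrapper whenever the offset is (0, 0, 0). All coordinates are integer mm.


translate([367, 258, 421]) cube([1261, 373, 40]);
translate([367, 258, 0]) cube([57, 57, 421]);
translate([367, 574, 0]) cube([57, 57, 421]);
translate([1571, 258, 0]) cube([57, 57, 421]);
translate([1571, 574, 0]) cube([57, 57, 421]);


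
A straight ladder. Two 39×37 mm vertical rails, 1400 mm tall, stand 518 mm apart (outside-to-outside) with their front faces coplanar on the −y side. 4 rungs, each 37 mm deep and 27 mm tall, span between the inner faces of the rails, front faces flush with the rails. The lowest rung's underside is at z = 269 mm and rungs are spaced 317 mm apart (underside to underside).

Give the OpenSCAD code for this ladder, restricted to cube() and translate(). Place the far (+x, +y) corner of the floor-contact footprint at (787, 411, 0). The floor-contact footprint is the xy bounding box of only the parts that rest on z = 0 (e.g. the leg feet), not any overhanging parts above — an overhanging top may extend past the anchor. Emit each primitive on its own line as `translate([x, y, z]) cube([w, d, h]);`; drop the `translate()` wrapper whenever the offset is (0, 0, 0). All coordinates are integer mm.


// rung span = 518 - 2*39 = 440
// rung[k] z = 269 + k*317
translate([269, 374, 0]) cube([39, 37, 1400]);
translate([748, 374, 0]) cube([39, 37, 1400]);
translate([308, 374, 269]) cube([440, 37, 27]);
translate([308, 374, 586]) cube([440, 37, 27]);
translate([308, 374, 903]) cube([440, 37, 27]);
translate([308, 374, 1220]) cube([440, 37, 27]);


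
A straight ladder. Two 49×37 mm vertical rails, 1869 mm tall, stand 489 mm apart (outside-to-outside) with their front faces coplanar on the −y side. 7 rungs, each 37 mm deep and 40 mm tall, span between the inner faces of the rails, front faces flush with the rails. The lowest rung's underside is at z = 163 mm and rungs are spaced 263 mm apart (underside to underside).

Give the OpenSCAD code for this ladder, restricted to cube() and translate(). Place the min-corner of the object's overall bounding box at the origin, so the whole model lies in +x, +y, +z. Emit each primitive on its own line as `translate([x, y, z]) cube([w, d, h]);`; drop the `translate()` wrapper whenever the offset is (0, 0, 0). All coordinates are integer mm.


cube([49, 37, 1869]);
translate([440, 0, 0]) cube([49, 37, 1869]);
translate([49, 0, 163]) cube([391, 37, 40]);
translate([49, 0, 426]) cube([391, 37, 40]);
translate([49, 0, 689]) cube([391, 37, 40]);
translate([49, 0, 952]) cube([391, 37, 40]);
translate([49, 0, 1215]) cube([391, 37, 40]);
translate([49, 0, 1478]) cube([391, 37, 40]);
translate([49, 0, 1741]) cube([391, 37, 40]);


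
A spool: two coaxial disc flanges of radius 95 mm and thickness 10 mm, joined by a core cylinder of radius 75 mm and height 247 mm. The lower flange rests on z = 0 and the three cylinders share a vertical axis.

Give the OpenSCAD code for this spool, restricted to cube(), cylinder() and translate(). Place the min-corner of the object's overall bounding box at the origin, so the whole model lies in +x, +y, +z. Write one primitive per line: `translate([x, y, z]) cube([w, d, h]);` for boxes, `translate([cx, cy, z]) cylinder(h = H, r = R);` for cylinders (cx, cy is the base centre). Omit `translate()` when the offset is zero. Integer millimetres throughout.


translate([95, 95, 0]) cylinder(h = 10, r = 95);
translate([95, 95, 10]) cylinder(h = 247, r = 75);
translate([95, 95, 257]) cylinder(h = 10, r = 95);


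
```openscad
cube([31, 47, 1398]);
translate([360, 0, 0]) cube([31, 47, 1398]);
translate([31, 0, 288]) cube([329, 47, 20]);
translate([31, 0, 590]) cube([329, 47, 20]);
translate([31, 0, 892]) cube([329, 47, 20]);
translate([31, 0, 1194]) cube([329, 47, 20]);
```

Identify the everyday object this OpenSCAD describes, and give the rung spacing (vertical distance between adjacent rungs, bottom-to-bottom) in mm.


A ladder. The rung spacing is 302 mm.

Two tall 31×47 posts with 4 short bars between them — a ladder. Adjacent rungs sit at z = 288 and z = 590, so the spacing is 590 − 288 = 302 mm.


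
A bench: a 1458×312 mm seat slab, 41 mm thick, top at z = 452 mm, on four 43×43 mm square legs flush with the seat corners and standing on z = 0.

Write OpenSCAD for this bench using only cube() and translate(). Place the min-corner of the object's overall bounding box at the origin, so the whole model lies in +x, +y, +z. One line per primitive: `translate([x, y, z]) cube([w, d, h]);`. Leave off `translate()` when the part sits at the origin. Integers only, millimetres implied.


// leg_h = 452 − 41 = 411
translate([0, 0, 411]) cube([1458, 312, 41]);
cube([43, 43, 411]);
translate([0, 269, 0]) cube([43, 43, 411]);
translate([1415, 0, 0]) cube([43, 43, 411]);
translate([1415, 269, 0]) cube([43, 43, 411]);


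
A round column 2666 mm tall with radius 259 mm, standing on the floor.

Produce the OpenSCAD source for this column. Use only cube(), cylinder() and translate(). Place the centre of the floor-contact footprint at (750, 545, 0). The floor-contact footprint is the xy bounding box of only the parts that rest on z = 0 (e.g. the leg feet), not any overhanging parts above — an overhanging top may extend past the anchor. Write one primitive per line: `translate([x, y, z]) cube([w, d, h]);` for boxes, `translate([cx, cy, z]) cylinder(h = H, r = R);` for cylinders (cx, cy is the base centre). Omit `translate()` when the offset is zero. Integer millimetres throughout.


translate([750, 545, 0]) cylinder(h = 2666, r = 259);


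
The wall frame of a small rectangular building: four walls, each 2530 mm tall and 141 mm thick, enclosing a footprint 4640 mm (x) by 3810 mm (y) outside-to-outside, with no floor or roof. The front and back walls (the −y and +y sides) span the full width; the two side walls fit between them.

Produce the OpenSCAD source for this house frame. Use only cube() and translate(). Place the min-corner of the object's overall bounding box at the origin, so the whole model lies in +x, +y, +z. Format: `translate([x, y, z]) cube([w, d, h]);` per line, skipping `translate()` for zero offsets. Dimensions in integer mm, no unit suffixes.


cube([4640, 141, 2530]);
translate([0, 3669, 0]) cube([4640, 141, 2530]);
translate([0, 141, 0]) cube([141, 3528, 2530]);
translate([4499, 141, 0]) cube([141, 3528, 2530]);


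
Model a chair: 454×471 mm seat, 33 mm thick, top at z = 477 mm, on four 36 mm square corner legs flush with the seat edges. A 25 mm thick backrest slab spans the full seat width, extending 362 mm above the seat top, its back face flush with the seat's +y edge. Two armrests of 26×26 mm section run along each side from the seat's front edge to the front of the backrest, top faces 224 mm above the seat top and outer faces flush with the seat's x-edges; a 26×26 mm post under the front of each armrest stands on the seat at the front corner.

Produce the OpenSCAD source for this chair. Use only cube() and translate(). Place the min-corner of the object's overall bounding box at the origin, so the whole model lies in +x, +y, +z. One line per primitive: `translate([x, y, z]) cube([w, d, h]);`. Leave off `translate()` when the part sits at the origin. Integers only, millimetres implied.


translate([0, 0, 444]) cube([454, 471, 33]);
cube([36, 36, 444]);
translate([418, 0, 0]) cube([36, 36, 444]);
translate([0, 435, 0]) cube([36, 36, 444]);
translate([418, 435, 0]) cube([36, 36, 444]);
translate([0, 446, 477]) cube([454, 25, 362]);
translate([0, 0, 675]) cube([26, 446, 26]);
translate([428, 0, 675]) cube([26, 446, 26]);
translate([0, 0, 477]) cube([26, 26, 198]);
translate([428, 0, 477]) cube([26, 26, 198]);


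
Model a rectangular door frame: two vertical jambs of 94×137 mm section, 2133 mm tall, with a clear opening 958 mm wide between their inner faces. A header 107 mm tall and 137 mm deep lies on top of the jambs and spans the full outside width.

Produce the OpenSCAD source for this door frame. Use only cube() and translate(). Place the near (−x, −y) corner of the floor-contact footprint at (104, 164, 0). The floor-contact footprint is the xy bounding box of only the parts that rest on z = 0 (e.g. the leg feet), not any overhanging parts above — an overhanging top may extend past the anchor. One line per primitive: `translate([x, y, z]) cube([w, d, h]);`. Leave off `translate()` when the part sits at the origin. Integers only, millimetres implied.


translate([104, 164, 0]) cube([94, 137, 2133]);
translate([1156, 164, 0]) cube([94, 137, 2133]);
translate([104, 164, 2133]) cube([1146, 137, 107]);


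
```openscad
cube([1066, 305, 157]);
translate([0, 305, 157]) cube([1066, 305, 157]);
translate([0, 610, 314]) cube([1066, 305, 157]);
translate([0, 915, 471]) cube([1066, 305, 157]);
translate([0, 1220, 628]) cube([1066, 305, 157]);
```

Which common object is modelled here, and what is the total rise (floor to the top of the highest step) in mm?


A staircase. The total rise is 785 mm.

5 identical blocks, each offset up and back from the previous — a staircase. Each step is 157 mm tall and there are 5 of them, so the total rise is 5 × 157 = 785 mm.


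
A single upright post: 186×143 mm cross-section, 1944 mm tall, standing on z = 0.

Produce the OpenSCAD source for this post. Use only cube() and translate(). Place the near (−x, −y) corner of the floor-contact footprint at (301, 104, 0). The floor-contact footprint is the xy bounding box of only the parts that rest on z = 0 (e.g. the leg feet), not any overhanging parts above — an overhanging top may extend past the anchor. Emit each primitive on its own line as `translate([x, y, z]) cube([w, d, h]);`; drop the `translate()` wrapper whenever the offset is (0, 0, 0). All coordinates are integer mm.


translate([301, 104, 0]) cube([186, 143, 1944]);


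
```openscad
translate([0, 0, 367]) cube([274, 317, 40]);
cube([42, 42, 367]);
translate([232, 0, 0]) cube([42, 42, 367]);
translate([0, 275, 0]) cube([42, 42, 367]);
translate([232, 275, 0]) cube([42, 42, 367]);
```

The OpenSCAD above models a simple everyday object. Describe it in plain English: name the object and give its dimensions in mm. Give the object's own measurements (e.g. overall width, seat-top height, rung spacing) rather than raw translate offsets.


A simple wooden stool: a rectangular seat 274 mm (x) by 317 mm (y), 40 mm thick, top face at z = 407 mm, on four square legs, each 42×42 mm in cross-section. The legs rest on z = 0, each flush with a corner of the seat.


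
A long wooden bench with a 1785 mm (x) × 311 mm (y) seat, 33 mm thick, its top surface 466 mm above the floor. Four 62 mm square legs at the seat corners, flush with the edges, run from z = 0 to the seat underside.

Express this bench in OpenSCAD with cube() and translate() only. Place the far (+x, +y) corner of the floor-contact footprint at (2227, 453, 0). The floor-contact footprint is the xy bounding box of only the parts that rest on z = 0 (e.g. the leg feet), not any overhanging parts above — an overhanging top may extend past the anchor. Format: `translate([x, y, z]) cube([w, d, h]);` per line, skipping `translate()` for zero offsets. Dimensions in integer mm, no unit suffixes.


translate([442, 142, 433]) cube([1785, 311, 33]);
translate([442, 142, 0]) cube([62, 62, 433]);
translate([442, 391, 0]) cube([62, 62, 433]);
translate([2165, 142, 0]) cube([62, 62, 433]);
translate([2165, 391, 0]) cube([62, 62, 433]);


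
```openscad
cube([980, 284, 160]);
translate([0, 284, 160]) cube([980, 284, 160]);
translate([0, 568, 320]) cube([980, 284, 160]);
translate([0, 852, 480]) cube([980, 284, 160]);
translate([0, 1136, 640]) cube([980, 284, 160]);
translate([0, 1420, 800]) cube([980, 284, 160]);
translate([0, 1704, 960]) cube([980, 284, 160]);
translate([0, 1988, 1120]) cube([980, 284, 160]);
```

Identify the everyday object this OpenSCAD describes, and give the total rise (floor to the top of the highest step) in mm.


A staircase. The total rise is 1280 mm.

8 identical blocks, each offset up and back from the previous — a staircase. Each step is 160 mm tall and there are 8 of them, so the total rise is 8 × 160 = 1280 mm.


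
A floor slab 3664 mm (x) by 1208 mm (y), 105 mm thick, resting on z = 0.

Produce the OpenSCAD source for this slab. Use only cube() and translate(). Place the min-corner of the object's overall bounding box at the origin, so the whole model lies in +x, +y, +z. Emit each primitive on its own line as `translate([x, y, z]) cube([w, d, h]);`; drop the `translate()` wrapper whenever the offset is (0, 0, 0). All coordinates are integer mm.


cube([3664, 1208, 105]);


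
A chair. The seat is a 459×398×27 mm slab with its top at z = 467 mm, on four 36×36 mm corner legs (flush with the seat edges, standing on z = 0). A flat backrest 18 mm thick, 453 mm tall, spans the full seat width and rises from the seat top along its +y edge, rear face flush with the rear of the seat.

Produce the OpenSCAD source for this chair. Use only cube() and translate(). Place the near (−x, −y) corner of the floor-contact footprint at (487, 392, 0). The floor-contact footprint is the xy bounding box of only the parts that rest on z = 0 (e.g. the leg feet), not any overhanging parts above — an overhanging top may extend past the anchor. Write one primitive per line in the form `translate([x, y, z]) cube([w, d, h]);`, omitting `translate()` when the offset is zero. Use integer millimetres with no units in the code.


translate([487, 392, 440]) cube([459, 398, 27]);
translate([487, 392, 0]) cube([36, 36, 440]);
translate([910, 392, 0]) cube([36, 36, 440]);
translate([487, 754, 0]) cube([36, 36, 440]);
translate([910, 754, 0]) cube([36, 36, 440]);
translate([487, 772, 467]) cube([459, 18, 453]);
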